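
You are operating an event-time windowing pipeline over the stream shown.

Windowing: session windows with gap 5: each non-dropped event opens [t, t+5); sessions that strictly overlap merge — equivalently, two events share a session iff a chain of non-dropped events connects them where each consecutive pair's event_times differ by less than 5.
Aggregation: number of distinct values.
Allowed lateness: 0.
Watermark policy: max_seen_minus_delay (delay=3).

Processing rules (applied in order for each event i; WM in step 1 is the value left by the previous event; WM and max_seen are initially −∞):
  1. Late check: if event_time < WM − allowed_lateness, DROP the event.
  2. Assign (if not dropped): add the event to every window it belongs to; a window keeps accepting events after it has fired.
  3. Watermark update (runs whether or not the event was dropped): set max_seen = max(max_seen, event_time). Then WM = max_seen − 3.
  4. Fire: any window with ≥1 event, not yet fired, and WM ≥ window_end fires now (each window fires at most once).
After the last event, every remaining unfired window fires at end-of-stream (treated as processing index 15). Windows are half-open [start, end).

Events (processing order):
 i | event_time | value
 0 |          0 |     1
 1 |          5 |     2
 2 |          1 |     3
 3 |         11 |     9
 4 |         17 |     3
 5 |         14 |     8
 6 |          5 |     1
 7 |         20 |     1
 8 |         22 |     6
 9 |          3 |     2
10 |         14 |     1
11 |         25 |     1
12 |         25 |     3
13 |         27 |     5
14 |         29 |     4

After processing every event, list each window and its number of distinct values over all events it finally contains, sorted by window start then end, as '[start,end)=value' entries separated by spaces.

[0,5)=1 [5,10)=1 [11,34)=7

i=0 t=0 v=1: → [0,5); WM=-3
i=1 t=5 v=2: → [5,10); WM=2
i=2 t=1 v=3: DROP (t<2-0); WM=2
i=3 t=11 v=9: → [11,16); WM=8
i=4 t=17 v=3: → [17,22); WM=14
i=5 t=14 v=8: → [11,22); WM=14
i=6 t=5 v=1: DROP (t<14-0); WM=14
i=7 t=20 v=1: → [11,25); WM=17
i=8 t=22 v=6: → [11,27); WM=19
i=9 t=3 v=2: DROP (t<19-0); WM=19
i=10 t=14 v=1: DROP (t<19-0); WM=19
i=11 t=25 v=1: → [11,30); WM=22
i=12 t=25 v=3: → [11,30); WM=22
i=13 t=27 v=5: → [11,32); WM=24
i=14 t=29 v=4: → [11,34); WM=26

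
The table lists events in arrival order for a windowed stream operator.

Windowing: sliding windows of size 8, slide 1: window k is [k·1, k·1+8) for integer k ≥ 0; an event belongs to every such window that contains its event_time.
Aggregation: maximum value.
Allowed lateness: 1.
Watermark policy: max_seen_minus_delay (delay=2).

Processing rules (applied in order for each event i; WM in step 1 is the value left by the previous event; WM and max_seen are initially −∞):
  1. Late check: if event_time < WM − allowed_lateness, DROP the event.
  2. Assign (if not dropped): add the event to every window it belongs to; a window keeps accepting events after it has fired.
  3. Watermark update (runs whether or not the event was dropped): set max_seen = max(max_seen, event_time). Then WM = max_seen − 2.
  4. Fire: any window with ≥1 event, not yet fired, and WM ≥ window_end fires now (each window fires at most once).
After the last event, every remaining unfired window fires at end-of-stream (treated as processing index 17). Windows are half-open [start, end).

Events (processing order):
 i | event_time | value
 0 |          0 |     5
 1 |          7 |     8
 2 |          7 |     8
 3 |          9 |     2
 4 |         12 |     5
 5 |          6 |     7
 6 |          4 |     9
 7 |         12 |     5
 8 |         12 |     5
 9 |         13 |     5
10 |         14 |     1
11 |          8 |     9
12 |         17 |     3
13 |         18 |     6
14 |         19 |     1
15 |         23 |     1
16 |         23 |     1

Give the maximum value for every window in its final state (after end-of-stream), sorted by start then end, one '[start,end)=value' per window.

[0,8)=8 [1,9)=8 [2,10)=8 [3,11)=8 [4,12)=8 [5,13)=8 [6,14)=8 [7,15)=8 [8,16)=5 [9,17)=5 [10,18)=5 [11,19)=6 [12,20)=6 [13,21)=6 [14,22)=6 [15,23)=6 [16,24)=6 [17,25)=6 [18,26)=6 [19,27)=1 [20,28)=1 [21,29)=1 [22,30)=1 [23,31)=1

i=0 t=0 v=5: → [0,8); WM=-2
i=1 t=7 v=8: → [7,15),[6,14),[5,13),[4,12),[3,11),[2,10),[1,9),[0,8); WM=5
i=2 t=7 v=8: → [7,15),[6,14),[5,13),[4,12),[3,11),[2,10),[1,9),[0,8); WM=5
i=3 t=9 v=2: → [9,17),[8,16),[7,15),[6,14),[5,13),[4,12),[3,11),[2,10); WM=7
i=4 t=12 v=5: → [12,20),[11,19),[10,18),[9,17),[8,16),[7,15),[6,14),[5,13); WM=10; [0,8) fires=8 [1,9) fires=8 [2,10) fires=8
i=5 t=6 v=7: DROP (t<10-1); WM=10
i=6 t=4 v=9: DROP (t<10-1); WM=10
i=7 t=12 v=5: → [12,20),[11,19),[10,18),[9,17),[8,16),[7,15),[6,14),[5,13); WM=10
i=8 t=12 v=5: → [12,20),[11,19),[10,18),[9,17),[8,16),[7,15),[6,14),[5,13); WM=10
i=9 t=13 v=5: → [13,21),[12,20),[11,19),[10,18),[9,17),[8,16),[7,15),[6,14); WM=11; [3,11) fires=8
i=10 t=14 v=1: → [14,22),[13,21),[12,20),[11,19),[10,18),[9,17),[8,16),[7,15); WM=12; [4,12) fires=8
i=11 t=8 v=9: DROP (t<12-1); WM=12
i=12 t=17 v=3: → [17,25),[16,24),[15,23),[14,22),[13,21),[12,20),[11,19),[10,18); WM=15; [5,13) fires=8 [6,14) fires=8 [7,15) fires=8
i=13 t=18 v=6: → [18,26),[17,25),[16,24),[15,23),[14,22),[13,21),[12,20),[11,19); WM=16; [8,16) fires=5
i=14 t=19 v=1: → [19,27),[18,26),[17,25),[16,24),[15,23),[14,22),[13,21),[12,20); WM=17; [9,17) fires=5
i=15 t=23 v=1: → [23,31),[22,30),[21,29),[20,28),[19,27),[18,26),[17,25),[16,24); WM=21; [10,18) fires=5 [11,19) fires=6 [12,20) fires=6 [13,21) fires=6
i=16 t=23 v=1: → [23,31),[22,30),[21,29),[20,28),[19,27),[18,26),[17,25),[16,24); WM=21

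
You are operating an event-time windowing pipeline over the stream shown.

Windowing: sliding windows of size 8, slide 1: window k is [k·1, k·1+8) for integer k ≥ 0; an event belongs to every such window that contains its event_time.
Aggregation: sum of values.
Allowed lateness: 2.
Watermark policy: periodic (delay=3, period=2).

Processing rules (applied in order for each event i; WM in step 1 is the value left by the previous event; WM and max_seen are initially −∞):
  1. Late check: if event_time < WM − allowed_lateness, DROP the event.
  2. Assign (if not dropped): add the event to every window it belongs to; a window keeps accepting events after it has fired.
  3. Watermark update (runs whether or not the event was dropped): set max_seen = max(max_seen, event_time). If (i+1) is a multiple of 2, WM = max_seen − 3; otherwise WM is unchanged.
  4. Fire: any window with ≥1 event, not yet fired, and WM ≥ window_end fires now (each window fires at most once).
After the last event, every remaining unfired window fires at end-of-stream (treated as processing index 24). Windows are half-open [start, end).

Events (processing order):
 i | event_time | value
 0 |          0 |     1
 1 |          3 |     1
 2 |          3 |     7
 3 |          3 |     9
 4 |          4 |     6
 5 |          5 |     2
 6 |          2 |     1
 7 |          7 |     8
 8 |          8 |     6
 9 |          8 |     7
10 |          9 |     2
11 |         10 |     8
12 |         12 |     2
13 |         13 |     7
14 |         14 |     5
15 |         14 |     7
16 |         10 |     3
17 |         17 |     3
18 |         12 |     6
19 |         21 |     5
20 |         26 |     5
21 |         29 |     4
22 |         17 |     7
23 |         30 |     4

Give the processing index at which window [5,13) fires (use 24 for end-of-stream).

i=0 t=0 v=1: → [0,8); WM=−∞
i=1 t=3 v=1: → [3,11),[2,10),[1,9),[0,8); WM=0
i=2 t=3 v=7: → [3,11),[2,10),[1,9),[0,8); WM=0
i=3 t=3 v=9: → [3,11),[2,10),[1,9),[0,8); WM=0
i=4 t=4 v=6: → [4,12),[3,11),[2,10),[1,9),[0,8); WM=0
i=5 t=5 v=2: → [5,13),[4,12),[3,11),[2,10),[1,9),[0,8); WM=2
i=6 t=2 v=1: → [2,10),[1,9),[0,8); WM=2
i=7 t=7 v=8: → [7,15),[6,14),[5,13),[4,12),[3,11),[2,10),[1,9),[0,8); WM=4
i=8 t=8 v=6: → [8,16),[7,15),[6,14),[5,13),[4,12),[3,11),[2,10),[1,9); WM=4
i=9 t=8 v=7: → [8,16),[7,15),[6,14),[5,13),[4,12),[3,11),[2,10),[1,9); WM=5
i=10 t=9 v=2: → [9,17),[8,16),[7,15),[6,14),[5,13),[4,12),[3,11),[2,10); WM=5
i=11 t=10 v=8: → [10,18),[9,17),[8,16),[7,15),[6,14),[5,13),[4,12),[3,11); WM=7
i=12 t=12 v=2: → [12,20),[11,19),[10,18),[9,17),[8,16),[7,15),[6,14),[5,13); WM=7
i=13 t=13 v=7: → [13,21),[12,20),[11,19),[10,18),[9,17),[8,16),[7,15),[6,14); WM=10; [0,8) fires=35 [1,9) fires=47 [2,10) fires=49
i=14 t=14 v=5: → [14,22),[13,21),[12,20),[11,19),[10,18),[9,17),[8,16),[7,15); WM=10
i=15 t=14 v=7: → [14,22),[13,21),[12,20),[11,19),[10,18),[9,17),[8,16),[7,15); WM=11; [3,11) fires=56
i=16 t=10 v=3: → [10,18),[9,17),[8,16),[7,15),[6,14),[5,13),[4,12),[3,11); WM=11
i=17 t=17 v=3: → [17,25),[16,24),[15,23),[14,22),[13,21),[12,20),[11,19),[10,18); WM=14; [4,12) fires=42 [5,13) fires=38 [6,14) fires=43
i=18 t=12 v=6: → [12,20),[11,19),[10,18),[9,17),[8,16),[7,15),[6,14),[5,13); WM=14
i=19 t=21 v=5: → [21,29),[20,28),[19,27),[18,26),[17,25),[16,24),[15,23),[14,22); WM=18; [7,15) fires=61 [8,16) fires=53 [9,17) fires=40 [10,18) fires=41
i=20 t=26 v=5: → [26,34),[25,33),[24,32),[23,31),[22,30),[21,29),[20,28),[19,27); WM=18
i=21 t=29 v=4: → [29,37),[28,36),[27,35),[26,34),[25,33),[24,32),[23,31),[22,30); WM=26; [11,19) fires=30 [12,20) fires=30 [13,21) fires=22 [14,22) fires=20 [15,23) fires=8 [16,24) fires=8 [17,25) fires=8 [18,26) fires=5
i=22 t=17 v=7: DROP (t<26-2); WM=26
i=23 t=30 v=4: → [30,38),[29,37),[28,36),[27,35),[26,34),[25,33),[24,32),[23,31); WM=27; [19,27) fires=10

17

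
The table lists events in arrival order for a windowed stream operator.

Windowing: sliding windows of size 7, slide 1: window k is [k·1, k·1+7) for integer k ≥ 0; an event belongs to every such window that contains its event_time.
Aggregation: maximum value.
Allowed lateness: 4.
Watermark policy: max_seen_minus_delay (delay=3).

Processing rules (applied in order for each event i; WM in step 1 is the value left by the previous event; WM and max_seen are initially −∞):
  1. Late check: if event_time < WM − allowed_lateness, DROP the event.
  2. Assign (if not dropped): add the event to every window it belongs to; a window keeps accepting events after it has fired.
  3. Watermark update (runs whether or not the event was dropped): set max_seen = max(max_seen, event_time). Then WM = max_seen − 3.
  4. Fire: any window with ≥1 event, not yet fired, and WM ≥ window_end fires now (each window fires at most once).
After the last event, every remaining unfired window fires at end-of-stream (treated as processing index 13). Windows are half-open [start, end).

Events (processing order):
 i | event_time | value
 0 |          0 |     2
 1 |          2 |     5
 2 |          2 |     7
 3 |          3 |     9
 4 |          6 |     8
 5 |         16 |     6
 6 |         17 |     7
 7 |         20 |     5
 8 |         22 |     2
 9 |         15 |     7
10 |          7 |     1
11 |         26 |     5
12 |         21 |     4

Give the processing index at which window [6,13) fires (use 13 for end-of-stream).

i=0 t=0 v=2: → [0,7); WM=-3
i=1 t=2 v=5: → [2,9),[1,8),[0,7); WM=-1
i=2 t=2 v=7: → [2,9),[1,8),[0,7); WM=-1
i=3 t=3 v=9: → [3,10),[2,9),[1,8),[0,7); WM=0
i=4 t=6 v=8: → [6,13),[5,12),[4,11),[3,10),[2,9),[1,8),[0,7); WM=3
i=5 t=16 v=6: → [16,23),[15,22),[14,21),[13,20),[12,19),[11,18),[10,17); WM=13; [0,7) fires=9 [1,8) fires=9 [2,9) fires=9 [3,10) fires=9 [4,11) fires=8 [5,12) fires=8 [6,13) fires=8
i=6 t=17 v=7: → [17,24),[16,23),[15,22),[14,21),[13,20),[12,19),[11,18); WM=14
i=7 t=20 v=5: → [20,27),[19,26),[18,25),[17,24),[16,23),[15,22),[14,21); WM=17; [10,17) fires=6
i=8 t=22 v=2: → [22,29),[21,28),[20,27),[19,26),[18,25),[17,24),[16,23); WM=19; [11,18) fires=7 [12,19) fires=7
i=9 t=15 v=7: → [15,22),[14,21),[13,20),[12,19),[11,18),[10,17),[9,16); WM=19; [9,16) fires=7
i=10 t=7 v=1: DROP (t<19-4); WM=19
i=11 t=26 v=5: → [26,33),[25,32),[24,31),[23,30),[22,29),[21,28),[20,27); WM=23; [13,20) fires=7 [14,21) fires=7 [15,22) fires=7 [16,23) fires=7
i=12 t=21 v=4: → [21,28),[20,27),[19,26),[18,25),[17,24),[16,23),[15,22); WM=23

5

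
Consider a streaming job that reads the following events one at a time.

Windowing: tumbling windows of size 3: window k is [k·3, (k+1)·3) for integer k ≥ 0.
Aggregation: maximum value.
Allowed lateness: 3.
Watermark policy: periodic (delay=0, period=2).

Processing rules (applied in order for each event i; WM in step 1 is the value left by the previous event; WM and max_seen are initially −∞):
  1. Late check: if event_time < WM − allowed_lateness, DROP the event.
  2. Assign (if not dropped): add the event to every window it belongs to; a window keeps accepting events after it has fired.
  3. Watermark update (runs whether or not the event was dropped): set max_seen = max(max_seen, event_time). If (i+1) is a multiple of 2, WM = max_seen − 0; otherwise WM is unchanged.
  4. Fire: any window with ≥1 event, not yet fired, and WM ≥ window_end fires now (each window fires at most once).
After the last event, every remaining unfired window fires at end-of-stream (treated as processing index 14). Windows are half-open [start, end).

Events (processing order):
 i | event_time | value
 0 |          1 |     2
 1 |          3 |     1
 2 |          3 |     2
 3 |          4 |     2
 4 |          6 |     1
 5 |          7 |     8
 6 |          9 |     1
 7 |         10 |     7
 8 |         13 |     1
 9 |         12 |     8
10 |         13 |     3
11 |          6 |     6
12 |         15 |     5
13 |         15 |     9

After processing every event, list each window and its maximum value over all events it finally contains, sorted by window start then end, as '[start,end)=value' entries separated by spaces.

[0,3)=2 [3,6)=2 [6,9)=8 [9,12)=7 [12,15)=8 [15,18)=9

i=0 t=1 v=2: → [0,3); WM=−∞
i=1 t=3 v=1: → [3,6); WM=3; [0,3) fires=2
i=2 t=3 v=2: → [3,6); WM=3
i=3 t=4 v=2: → [3,6); WM=4
i=4 t=6 v=1: → [6,9); WM=4
i=5 t=7 v=8: → [6,9); WM=7; [3,6) fires=2
i=6 t=9 v=1: → [9,12); WM=7
i=7 t=10 v=7: → [9,12); WM=10; [6,9) fires=8
i=8 t=13 v=1: → [12,15); WM=10
i=9 t=12 v=8: → [12,15); WM=13; [9,12) fires=7
i=10 t=13 v=3: → [12,15); WM=13
i=11 t=6 v=6: DROP (t<13-3); WM=13
i=12 t=15 v=5: → [15,18); WM=13
i=13 t=15 v=9: → [15,18); WM=15; [12,15) fires=8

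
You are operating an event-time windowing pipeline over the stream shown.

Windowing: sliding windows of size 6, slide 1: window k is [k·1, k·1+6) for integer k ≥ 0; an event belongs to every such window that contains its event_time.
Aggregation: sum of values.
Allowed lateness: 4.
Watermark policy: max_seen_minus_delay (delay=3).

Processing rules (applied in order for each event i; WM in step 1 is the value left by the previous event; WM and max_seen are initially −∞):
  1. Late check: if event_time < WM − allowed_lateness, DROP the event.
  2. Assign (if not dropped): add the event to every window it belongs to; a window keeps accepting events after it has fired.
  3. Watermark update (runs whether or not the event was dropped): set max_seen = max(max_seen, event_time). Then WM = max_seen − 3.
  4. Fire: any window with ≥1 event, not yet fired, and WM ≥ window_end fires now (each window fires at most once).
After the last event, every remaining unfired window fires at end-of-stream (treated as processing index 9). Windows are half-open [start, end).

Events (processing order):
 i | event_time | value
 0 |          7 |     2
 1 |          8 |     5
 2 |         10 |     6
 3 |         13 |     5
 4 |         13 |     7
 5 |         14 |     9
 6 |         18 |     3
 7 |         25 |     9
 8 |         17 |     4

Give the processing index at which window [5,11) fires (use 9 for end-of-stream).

5

i=0 t=7 v=2: → [7,13),[6,12),[5,11),[4,10),[3,9),[2,8); WM=4
i=1 t=8 v=5: → [8,14),[7,13),[6,12),[5,11),[4,10),[3,9); WM=5
i=2 t=10 v=6: → [10,16),[9,15),[8,14),[7,13),[6,12),[5,11); WM=7
i=3 t=13 v=5: → [13,19),[12,18),[11,17),[10,16),[9,15),[8,14); WM=10; [2,8) fires=2 [3,9) fires=7 [4,10) fires=7
i=4 t=13 v=7: → [13,19),[12,18),[11,17),[10,16),[9,15),[8,14); WM=10
i=5 t=14 v=9: → [14,20),[13,19),[12,18),[11,17),[10,16),[9,15); WM=11; [5,11) fires=13
i=6 t=18 v=3: → [18,24),[17,23),[16,22),[15,21),[14,20),[13,19); WM=15; [6,12) fires=13 [7,13) fires=13 [8,14) fires=23 [9,15) fires=27
i=7 t=25 v=9: → [25,31),[24,30),[23,29),[22,28),[21,27),[20,26); WM=22; [10,16) fires=27 [11,17) fires=21 [12,18) fires=21 [13,19) fires=24 [14,20) fires=12 [15,21) fires=3 [16,22) fires=3
i=8 t=17 v=4: DROP (t<22-4); WM=22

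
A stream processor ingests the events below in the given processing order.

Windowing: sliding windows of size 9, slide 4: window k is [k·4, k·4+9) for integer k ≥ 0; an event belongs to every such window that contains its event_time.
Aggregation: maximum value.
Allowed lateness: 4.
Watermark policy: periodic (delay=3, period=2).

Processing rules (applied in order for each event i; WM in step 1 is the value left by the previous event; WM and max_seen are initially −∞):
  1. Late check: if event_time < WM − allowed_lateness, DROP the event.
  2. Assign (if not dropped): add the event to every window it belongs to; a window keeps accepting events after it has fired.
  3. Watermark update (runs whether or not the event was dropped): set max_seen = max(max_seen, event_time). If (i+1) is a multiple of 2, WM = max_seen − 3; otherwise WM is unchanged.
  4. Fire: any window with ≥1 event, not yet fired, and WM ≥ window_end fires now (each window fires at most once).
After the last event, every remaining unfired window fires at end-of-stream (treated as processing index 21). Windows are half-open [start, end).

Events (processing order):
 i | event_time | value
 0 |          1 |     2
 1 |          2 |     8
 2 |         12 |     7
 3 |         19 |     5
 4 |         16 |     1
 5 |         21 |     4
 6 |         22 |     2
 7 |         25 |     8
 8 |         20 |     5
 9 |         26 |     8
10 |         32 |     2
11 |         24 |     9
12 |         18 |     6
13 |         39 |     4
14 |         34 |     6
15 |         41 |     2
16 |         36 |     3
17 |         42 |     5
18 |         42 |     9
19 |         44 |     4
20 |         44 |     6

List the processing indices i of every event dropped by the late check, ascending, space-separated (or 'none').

12

i=0 t=1 v=2: → [0,9); WM=−∞
i=1 t=2 v=8: → [0,9); WM=-1
i=2 t=12 v=7: → [12,21),[8,17),[4,13); WM=-1
i=3 t=19 v=5: → [16,25),[12,21); WM=16; [0,9) fires=8 [4,13) fires=7
i=4 t=16 v=1: → [16,25),[12,21),[8,17); WM=16
i=5 t=21 v=4: → [20,29),[16,25); WM=18; [8,17) fires=7
i=6 t=22 v=2: → [20,29),[16,25); WM=18
i=7 t=25 v=8: → [24,33),[20,29); WM=22; [12,21) fires=7
i=8 t=20 v=5: → [20,29),[16,25),[12,21); WM=22
i=9 t=26 v=8: → [24,33),[20,29); WM=23
i=10 t=32 v=2: → [32,41),[28,37),[24,33); WM=23
i=11 t=24 v=9: → [24,33),[20,29),[16,25); WM=29; [16,25) fires=9 [20,29) fires=9
i=12 t=18 v=6: DROP (t<29-4); WM=29
i=13 t=39 v=4: → [36,45),[32,41); WM=36; [24,33) fires=9
i=14 t=34 v=6: → [32,41),[28,37); WM=36
i=15 t=41 v=2: → [40,49),[36,45); WM=38; [28,37) fires=6
i=16 t=36 v=3: → [36,45),[32,41),[28,37); WM=38
i=17 t=42 v=5: → [40,49),[36,45); WM=39
i=18 t=42 v=9: → [40,49),[36,45); WM=39
i=19 t=44 v=4: → [44,53),[40,49),[36,45); WM=41; [32,41) fires=6
i=20 t=44 v=6: → [44,53),[40,49),[36,45); WM=41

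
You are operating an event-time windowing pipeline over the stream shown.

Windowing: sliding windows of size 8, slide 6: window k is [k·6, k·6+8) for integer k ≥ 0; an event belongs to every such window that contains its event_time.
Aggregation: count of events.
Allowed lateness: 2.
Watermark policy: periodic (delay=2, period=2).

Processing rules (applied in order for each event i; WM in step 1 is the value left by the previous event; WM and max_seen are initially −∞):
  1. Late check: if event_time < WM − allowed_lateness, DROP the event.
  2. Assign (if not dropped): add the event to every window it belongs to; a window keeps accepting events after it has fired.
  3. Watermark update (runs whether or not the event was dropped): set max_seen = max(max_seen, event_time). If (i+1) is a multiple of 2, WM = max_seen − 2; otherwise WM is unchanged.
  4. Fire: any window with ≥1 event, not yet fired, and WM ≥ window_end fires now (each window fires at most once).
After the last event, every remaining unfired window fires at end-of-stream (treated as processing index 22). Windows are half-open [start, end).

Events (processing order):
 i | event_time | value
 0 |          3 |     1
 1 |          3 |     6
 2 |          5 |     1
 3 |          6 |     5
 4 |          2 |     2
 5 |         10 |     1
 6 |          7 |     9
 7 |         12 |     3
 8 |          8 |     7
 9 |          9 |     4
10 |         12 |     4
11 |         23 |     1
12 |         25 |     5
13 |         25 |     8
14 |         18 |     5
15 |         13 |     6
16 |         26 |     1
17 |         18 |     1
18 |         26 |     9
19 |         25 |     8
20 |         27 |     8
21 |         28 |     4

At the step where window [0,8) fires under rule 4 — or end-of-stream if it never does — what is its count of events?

i=0 t=3 v=1: → [0,8); WM=−∞
i=1 t=3 v=6: → [0,8); WM=1
i=2 t=5 v=1: → [0,8); WM=1
i=3 t=6 v=5: → [6,14),[0,8); WM=4
i=4 t=2 v=2: → [0,8); WM=4
i=5 t=10 v=1: → [6,14); WM=8; [0,8) fires=5
i=6 t=7 v=9: → [6,14),[0,8); WM=8
i=7 t=12 v=3: → [12,20),[6,14); WM=10
i=8 t=8 v=7: → [6,14); WM=10
i=9 t=9 v=4: → [6,14); WM=10
i=10 t=12 v=4: → [12,20),[6,14); WM=10
i=11 t=23 v=1: → [18,26); WM=21; [6,14) fires=7 [12,20) fires=2
i=12 t=25 v=5: → [24,32),[18,26); WM=21
i=13 t=25 v=8: → [24,32),[18,26); WM=23
i=14 t=18 v=5: DROP (t<23-2); WM=23
i=15 t=13 v=6: DROP (t<23-2); WM=23
i=16 t=26 v=1: → [24,32); WM=23
i=17 t=18 v=1: DROP (t<23-2); WM=24
i=18 t=26 v=9: → [24,32); WM=24
i=19 t=25 v=8: → [24,32),[18,26); WM=24
i=20 t=27 v=8: → [24,32); WM=24
i=21 t=28 v=4: → [24,32); WM=26; [18,26) fires=4

5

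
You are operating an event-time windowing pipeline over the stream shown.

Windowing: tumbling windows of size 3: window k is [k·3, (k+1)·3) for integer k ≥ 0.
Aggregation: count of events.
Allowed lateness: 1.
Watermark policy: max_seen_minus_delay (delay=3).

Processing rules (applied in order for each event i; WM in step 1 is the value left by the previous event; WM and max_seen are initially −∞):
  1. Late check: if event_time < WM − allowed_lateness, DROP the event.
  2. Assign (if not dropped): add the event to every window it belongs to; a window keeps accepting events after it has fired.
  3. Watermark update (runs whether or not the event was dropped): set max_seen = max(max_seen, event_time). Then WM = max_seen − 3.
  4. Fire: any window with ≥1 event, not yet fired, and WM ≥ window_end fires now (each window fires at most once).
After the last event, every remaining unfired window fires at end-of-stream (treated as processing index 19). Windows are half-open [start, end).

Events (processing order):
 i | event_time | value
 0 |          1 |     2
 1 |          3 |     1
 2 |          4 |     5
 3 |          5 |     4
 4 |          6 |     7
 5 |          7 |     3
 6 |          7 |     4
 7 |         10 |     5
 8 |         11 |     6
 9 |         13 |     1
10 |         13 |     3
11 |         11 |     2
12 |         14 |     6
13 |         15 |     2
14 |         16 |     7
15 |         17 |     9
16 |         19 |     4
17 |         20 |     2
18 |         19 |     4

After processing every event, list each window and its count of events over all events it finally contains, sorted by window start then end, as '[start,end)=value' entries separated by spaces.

i=0 t=1 v=2: → [0,3); WM=-2
i=1 t=3 v=1: → [3,6); WM=0
i=2 t=4 v=5: → [3,6); WM=1
i=3 t=5 v=4: → [3,6); WM=2
i=4 t=6 v=7: → [6,9); WM=3; [0,3) fires=1
i=5 t=7 v=3: → [6,9); WM=4
i=6 t=7 v=4: → [6,9); WM=4
i=7 t=10 v=5: → [9,12); WM=7; [3,6) fires=3
i=8 t=11 v=6: → [9,12); WM=8
i=9 t=13 v=1: → [12,15); WM=10; [6,9) fires=3
i=10 t=13 v=3: → [12,15); WM=10
i=11 t=11 v=2: → [9,12); WM=10
i=12 t=14 v=6: → [12,15); WM=11
i=13 t=15 v=2: → [15,18); WM=12; [9,12) fires=3
i=14 t=16 v=7: → [15,18); WM=13
i=15 t=17 v=9: → [15,18); WM=14
i=16 t=19 v=4: → [18,21); WM=16; [12,15) fires=3
i=17 t=20 v=2: → [18,21); WM=17
i=18 t=19 v=4: → [18,21); WM=17

[0,3)=1 [3,6)=3 [6,9)=3 [9,12)=3 [12,15)=3 [15,18)=3 [18,21)=3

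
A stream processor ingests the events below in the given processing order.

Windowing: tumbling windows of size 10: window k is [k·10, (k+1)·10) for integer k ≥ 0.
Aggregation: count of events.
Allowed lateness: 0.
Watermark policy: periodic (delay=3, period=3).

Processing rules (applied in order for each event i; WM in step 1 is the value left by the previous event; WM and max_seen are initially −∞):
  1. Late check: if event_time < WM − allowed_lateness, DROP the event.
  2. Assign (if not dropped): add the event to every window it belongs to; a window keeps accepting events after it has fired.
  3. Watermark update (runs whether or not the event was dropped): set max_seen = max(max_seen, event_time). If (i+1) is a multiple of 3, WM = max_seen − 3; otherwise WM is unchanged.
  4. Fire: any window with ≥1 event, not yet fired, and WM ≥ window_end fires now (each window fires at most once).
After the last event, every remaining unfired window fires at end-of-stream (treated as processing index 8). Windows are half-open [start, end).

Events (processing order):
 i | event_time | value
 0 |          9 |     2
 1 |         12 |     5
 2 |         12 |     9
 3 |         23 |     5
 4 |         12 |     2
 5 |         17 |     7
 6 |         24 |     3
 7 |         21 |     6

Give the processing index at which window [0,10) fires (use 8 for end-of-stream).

i=0 t=9 v=2: → [0,10); WM=−∞
i=1 t=12 v=5: → [10,20); WM=−∞
i=2 t=12 v=9: → [10,20); WM=9
i=3 t=23 v=5: → [20,30); WM=9
i=4 t=12 v=2: → [10,20); WM=9
i=5 t=17 v=7: → [10,20); WM=20; [0,10) fires=1 [10,20) fires=4
i=6 t=24 v=3: → [20,30); WM=20
i=7 t=21 v=6: → [20,30); WM=20

5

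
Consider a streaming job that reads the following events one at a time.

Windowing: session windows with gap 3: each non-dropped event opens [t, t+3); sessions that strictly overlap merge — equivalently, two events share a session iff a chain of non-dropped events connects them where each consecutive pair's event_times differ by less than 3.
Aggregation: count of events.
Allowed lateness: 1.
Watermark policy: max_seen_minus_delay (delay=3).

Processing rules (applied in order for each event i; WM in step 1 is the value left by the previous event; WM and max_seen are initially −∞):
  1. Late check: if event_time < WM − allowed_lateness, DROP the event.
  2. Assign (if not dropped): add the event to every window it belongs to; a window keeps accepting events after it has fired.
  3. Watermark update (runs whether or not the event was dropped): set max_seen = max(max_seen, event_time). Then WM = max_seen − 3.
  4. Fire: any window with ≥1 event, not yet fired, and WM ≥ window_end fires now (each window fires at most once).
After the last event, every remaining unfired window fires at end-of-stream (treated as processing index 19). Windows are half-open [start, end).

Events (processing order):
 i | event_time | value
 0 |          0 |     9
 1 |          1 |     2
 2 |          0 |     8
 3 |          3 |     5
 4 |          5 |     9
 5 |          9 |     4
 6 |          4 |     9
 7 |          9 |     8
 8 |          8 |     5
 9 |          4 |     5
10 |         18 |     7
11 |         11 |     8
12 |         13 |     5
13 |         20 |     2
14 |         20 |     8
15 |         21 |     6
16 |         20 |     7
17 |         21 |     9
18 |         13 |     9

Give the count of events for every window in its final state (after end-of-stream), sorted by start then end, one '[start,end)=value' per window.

[0,8)=5 [8,12)=3 [18,24)=6

i=0 t=0 v=9: → [0,3); WM=-3
i=1 t=1 v=2: → [0,4); WM=-2
i=2 t=0 v=8: → [0,4); WM=-2
i=3 t=3 v=5: → [0,6); WM=0
i=4 t=5 v=9: → [0,8); WM=2
i=5 t=9 v=4: → [9,12); WM=6
i=6 t=4 v=9: DROP (t<6-1); WM=6
i=7 t=9 v=8: → [9,12); WM=6
i=8 t=8 v=5: → [8,12); WM=6
i=9 t=4 v=5: DROP (t<6-1); WM=6
i=10 t=18 v=7: → [18,21); WM=15
i=11 t=11 v=8: DROP (t<15-1); WM=15
i=12 t=13 v=5: DROP (t<15-1); WM=15
i=13 t=20 v=2: → [18,23); WM=17
i=14 t=20 v=8: → [18,23); WM=17
i=15 t=21 v=6: → [18,24); WM=18
i=16 t=20 v=7: → [18,24); WM=18
i=17 t=21 v=9: → [18,24); WM=18
i=18 t=13 v=9: DROP (t<18-1); WM=18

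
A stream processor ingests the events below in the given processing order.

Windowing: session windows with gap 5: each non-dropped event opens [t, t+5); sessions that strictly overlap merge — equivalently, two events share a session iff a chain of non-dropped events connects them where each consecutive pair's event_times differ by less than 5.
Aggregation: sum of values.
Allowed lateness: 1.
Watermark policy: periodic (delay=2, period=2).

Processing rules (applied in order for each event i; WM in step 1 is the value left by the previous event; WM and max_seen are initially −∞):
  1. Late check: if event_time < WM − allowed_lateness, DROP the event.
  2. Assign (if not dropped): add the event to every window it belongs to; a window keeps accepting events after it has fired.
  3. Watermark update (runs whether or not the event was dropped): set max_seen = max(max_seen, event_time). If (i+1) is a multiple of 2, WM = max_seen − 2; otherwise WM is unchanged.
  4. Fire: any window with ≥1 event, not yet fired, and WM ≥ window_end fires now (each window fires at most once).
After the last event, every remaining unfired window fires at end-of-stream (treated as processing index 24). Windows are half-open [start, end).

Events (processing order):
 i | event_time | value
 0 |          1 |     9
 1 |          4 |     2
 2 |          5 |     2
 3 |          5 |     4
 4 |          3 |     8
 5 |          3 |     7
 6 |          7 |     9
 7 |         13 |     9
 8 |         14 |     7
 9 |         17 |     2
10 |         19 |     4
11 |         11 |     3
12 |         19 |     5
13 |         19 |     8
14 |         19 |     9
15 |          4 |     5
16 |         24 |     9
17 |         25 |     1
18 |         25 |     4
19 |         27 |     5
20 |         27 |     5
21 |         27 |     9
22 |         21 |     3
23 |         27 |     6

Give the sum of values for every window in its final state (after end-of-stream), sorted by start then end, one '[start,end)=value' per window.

i=0 t=1 v=9: → [1,6); WM=−∞
i=1 t=4 v=2: → [1,9); WM=2
i=2 t=5 v=2: → [1,10); WM=2
i=3 t=5 v=4: → [1,10); WM=3
i=4 t=3 v=8: → [1,10); WM=3
i=5 t=3 v=7: → [1,10); WM=3
i=6 t=7 v=9: → [1,12); WM=3
i=7 t=13 v=9: → [13,18); WM=11
i=8 t=14 v=7: → [13,19); WM=11
i=9 t=17 v=2: → [13,22); WM=15
i=10 t=19 v=4: → [13,24); WM=15
i=11 t=11 v=3: DROP (t<15-1); WM=17
i=12 t=19 v=5: → [13,24); WM=17
i=13 t=19 v=8: → [13,24); WM=17
i=14 t=19 v=9: → [13,24); WM=17
i=15 t=4 v=5: DROP (t<17-1); WM=17
i=16 t=24 v=9: → [24,29); WM=17
i=17 t=25 v=1: → [24,30); WM=23
i=18 t=25 v=4: → [24,30); WM=23
i=19 t=27 v=5: → [24,32); WM=25
i=20 t=27 v=5: → [24,32); WM=25
i=21 t=27 v=9: → [24,32); WM=25
i=22 t=21 v=3: DROP (t<25-1); WM=25
i=23 t=27 v=6: → [24,32); WM=25

[1,12)=41 [13,24)=44 [24,32)=39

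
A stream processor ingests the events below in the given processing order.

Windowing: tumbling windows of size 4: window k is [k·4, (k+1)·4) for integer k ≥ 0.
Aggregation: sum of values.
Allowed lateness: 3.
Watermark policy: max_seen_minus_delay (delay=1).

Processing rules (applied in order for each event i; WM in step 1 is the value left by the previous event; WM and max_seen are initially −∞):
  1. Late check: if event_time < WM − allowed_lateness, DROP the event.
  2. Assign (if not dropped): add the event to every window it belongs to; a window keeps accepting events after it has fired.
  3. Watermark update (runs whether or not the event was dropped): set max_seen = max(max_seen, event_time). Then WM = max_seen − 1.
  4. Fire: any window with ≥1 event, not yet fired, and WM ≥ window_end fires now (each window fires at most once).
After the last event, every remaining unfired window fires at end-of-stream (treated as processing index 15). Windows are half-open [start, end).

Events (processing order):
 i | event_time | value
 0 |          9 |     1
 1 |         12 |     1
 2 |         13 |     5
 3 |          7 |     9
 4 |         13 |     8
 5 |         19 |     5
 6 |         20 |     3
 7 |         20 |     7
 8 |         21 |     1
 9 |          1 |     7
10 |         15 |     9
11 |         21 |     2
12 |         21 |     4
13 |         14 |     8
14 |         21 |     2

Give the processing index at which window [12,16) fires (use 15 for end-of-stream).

i=0 t=9 v=1: → [8,12); WM=8
i=1 t=12 v=1: → [12,16); WM=11
i=2 t=13 v=5: → [12,16); WM=12; [8,12) fires=1
i=3 t=7 v=9: DROP (t<12-3); WM=12
i=4 t=13 v=8: → [12,16); WM=12
i=5 t=19 v=5: → [16,20); WM=18; [12,16) fires=14
i=6 t=20 v=3: → [20,24); WM=19
i=7 t=20 v=7: → [20,24); WM=19
i=8 t=21 v=1: → [20,24); WM=20; [16,20) fires=5
i=9 t=1 v=7: DROP (t<20-3); WM=20
i=10 t=15 v=9: DROP (t<20-3); WM=20
i=11 t=21 v=2: → [20,24); WM=20
i=12 t=21 v=4: → [20,24); WM=20
i=13 t=14 v=8: DROP (t<20-3); WM=20
i=14 t=21 v=2: → [20,24); WM=20

5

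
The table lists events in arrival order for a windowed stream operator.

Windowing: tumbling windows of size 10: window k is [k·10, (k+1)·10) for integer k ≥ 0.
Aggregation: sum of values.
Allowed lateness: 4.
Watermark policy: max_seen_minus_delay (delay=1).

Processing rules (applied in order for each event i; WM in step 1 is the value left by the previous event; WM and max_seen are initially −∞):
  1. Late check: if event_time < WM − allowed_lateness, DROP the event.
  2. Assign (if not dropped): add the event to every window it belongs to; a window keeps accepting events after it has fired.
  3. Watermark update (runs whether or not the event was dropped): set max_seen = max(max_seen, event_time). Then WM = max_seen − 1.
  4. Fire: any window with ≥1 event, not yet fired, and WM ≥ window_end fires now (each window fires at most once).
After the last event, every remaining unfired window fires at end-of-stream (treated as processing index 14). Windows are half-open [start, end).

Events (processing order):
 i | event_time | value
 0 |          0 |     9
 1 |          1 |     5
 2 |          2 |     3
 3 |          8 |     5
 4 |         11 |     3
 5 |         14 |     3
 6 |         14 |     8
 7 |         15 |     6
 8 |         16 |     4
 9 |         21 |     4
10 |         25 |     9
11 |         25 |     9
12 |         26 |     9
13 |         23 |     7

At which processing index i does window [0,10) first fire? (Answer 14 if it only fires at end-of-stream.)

4

i=0 t=0 v=9: → [0,10); WM=-1
i=1 t=1 v=5: → [0,10); WM=0
i=2 t=2 v=3: → [0,10); WM=1
i=3 t=8 v=5: → [0,10); WM=7
i=4 t=11 v=3: → [10,20); WM=10; [0,10) fires=22
i=5 t=14 v=3: → [10,20); WM=13
i=6 t=14 v=8: → [10,20); WM=13
i=7 t=15 v=6: → [10,20); WM=14
i=8 t=16 v=4: → [10,20); WM=15
i=9 t=21 v=4: → [20,30); WM=20; [10,20) fires=24
i=10 t=25 v=9: → [20,30); WM=24
i=11 t=25 v=9: → [20,30); WM=24
i=12 t=26 v=9: → [20,30); WM=25
i=13 t=23 v=7: → [20,30); WM=25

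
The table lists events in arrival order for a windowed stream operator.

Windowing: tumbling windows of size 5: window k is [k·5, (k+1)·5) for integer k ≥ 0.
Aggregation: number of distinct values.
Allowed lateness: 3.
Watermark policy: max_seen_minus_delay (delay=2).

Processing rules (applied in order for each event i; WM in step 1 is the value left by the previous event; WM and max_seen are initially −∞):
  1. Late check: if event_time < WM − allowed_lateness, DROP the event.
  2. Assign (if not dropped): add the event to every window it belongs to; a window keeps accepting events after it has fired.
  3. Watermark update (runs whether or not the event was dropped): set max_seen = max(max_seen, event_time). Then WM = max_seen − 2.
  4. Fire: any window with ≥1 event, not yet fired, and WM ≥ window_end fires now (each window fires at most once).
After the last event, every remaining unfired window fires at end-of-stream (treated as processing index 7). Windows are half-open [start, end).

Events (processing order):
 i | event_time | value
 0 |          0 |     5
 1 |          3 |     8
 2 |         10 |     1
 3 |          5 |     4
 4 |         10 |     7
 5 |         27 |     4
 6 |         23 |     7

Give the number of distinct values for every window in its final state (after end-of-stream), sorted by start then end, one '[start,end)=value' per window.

i=0 t=0 v=5: → [0,5); WM=-2
i=1 t=3 v=8: → [0,5); WM=1
i=2 t=10 v=1: → [10,15); WM=8; [0,5) fires=2
i=3 t=5 v=4: → [5,10); WM=8
i=4 t=10 v=7: → [10,15); WM=8
i=5 t=27 v=4: → [25,30); WM=25; [5,10) fires=1 [10,15) fires=2
i=6 t=23 v=7: → [20,25); WM=25; [20,25) fires=1

[0,5)=2 [5,10)=1 [10,15)=2 [20,25)=1 [25,30)=1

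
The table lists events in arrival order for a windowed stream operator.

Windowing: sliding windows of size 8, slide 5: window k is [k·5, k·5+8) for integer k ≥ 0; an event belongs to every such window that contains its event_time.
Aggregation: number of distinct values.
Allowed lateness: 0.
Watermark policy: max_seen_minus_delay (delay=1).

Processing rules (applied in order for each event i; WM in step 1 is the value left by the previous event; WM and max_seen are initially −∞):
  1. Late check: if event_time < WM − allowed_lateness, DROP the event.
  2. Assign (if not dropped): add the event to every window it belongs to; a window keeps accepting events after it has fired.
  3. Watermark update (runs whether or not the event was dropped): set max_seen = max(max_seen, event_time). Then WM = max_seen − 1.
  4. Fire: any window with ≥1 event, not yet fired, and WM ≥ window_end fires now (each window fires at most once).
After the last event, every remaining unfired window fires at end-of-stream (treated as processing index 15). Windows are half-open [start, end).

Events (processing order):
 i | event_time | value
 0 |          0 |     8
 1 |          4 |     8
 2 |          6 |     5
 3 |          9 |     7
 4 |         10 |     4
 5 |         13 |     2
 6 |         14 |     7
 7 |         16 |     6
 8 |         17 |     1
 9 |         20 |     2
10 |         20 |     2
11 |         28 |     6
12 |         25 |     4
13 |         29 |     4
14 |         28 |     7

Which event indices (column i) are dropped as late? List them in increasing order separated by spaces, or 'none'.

12

i=0 t=0 v=8: → [0,8); WM=-1
i=1 t=4 v=8: → [0,8); WM=3
i=2 t=6 v=5: → [5,13),[0,8); WM=5
i=3 t=9 v=7: → [5,13); WM=8; [0,8) fires=2
i=4 t=10 v=4: → [10,18),[5,13); WM=9
i=5 t=13 v=2: → [10,18); WM=12
i=6 t=14 v=7: → [10,18); WM=13; [5,13) fires=3
i=7 t=16 v=6: → [15,23),[10,18); WM=15
i=8 t=17 v=1: → [15,23),[10,18); WM=16
i=9 t=20 v=2: → [20,28),[15,23); WM=19; [10,18) fires=5
i=10 t=20 v=2: → [20,28),[15,23); WM=19
i=11 t=28 v=6: → [25,33); WM=27; [15,23) fires=3
i=12 t=25 v=4: DROP (t<27-0); WM=27
i=13 t=29 v=4: → [25,33); WM=28; [20,28) fires=1
i=14 t=28 v=7: → [25,33); WM=28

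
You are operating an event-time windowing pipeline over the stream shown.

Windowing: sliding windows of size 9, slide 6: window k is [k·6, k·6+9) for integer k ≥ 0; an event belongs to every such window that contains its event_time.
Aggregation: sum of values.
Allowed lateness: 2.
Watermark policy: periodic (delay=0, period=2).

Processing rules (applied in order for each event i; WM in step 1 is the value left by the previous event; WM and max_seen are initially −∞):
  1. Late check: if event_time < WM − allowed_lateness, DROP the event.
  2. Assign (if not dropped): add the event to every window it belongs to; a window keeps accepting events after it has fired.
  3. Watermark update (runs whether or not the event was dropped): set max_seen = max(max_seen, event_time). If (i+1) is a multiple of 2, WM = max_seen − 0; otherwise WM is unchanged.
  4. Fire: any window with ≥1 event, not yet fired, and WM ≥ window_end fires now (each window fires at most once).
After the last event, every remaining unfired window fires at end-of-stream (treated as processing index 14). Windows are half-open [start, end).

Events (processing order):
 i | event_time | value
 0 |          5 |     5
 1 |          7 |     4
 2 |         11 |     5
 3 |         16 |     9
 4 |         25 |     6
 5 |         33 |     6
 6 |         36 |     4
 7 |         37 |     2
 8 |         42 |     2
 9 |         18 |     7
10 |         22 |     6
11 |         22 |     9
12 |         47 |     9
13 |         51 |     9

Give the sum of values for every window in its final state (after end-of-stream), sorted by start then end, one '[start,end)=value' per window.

[0,9)=9 [6,15)=9 [12,21)=9 [18,27)=6 [24,33)=6 [30,39)=12 [36,45)=8 [42,51)=11 [48,57)=9

i=0 t=5 v=5: → [0,9); WM=−∞
i=1 t=7 v=4: → [6,15),[0,9); WM=7
i=2 t=11 v=5: → [6,15); WM=7
i=3 t=16 v=9: → [12,21); WM=16; [0,9) fires=9 [6,15) fires=9
i=4 t=25 v=6: → [24,33),[18,27); WM=16
i=5 t=33 v=6: → [30,39); WM=33; [12,21) fires=9 [18,27) fires=6 [24,33) fires=6
i=6 t=36 v=4: → [36,45),[30,39); WM=33
i=7 t=37 v=2: → [36,45),[30,39); WM=37
i=8 t=42 v=2: → [42,51),[36,45); WM=37
i=9 t=18 v=7: DROP (t<37-2); WM=42; [30,39) fires=12
i=10 t=22 v=6: DROP (t<42-2); WM=42
i=11 t=22 v=9: DROP (t<42-2); WM=42
i=12 t=47 v=9: → [42,51); WM=42
i=13 t=51 v=9: → [48,57); WM=51; [36,45) fires=8 [42,51) fires=11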